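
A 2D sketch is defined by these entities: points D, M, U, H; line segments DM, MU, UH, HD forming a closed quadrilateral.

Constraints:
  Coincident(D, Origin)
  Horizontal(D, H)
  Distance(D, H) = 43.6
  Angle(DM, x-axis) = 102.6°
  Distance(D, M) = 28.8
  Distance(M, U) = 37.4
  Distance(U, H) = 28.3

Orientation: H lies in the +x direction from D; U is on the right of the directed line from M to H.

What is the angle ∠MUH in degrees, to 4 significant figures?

120.6°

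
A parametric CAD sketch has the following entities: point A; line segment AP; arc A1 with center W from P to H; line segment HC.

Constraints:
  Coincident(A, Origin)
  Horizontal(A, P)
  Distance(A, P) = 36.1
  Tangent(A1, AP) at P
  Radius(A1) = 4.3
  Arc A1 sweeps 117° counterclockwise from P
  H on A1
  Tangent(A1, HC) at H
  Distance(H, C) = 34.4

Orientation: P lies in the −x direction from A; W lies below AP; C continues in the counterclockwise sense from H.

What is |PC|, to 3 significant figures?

38.7

A is at the origin; AP is horizontal with |AP| = 36.1 and P on the −x side, so P = (-36.1, 0.00). Since A1 is tangent to AP there, WP ⟂ AP, so W = P + (0, -4.3) = (-36.1, -4.30). On A1, P sits at bearing 90° from W; a 117° counterclockwise sweep puts H at bearing 207°, so H = W + 4.3·(cos 207°, sin 207°) = (-39.9, -6.25). Since A1 is tangent to HC there, WH ⟂ HC, so HC runs along (−sin 207°, cos 207°); with |HC| = 34.4, C = (-24.3, -36.9). Then |PC| = |C − P| = 38.7.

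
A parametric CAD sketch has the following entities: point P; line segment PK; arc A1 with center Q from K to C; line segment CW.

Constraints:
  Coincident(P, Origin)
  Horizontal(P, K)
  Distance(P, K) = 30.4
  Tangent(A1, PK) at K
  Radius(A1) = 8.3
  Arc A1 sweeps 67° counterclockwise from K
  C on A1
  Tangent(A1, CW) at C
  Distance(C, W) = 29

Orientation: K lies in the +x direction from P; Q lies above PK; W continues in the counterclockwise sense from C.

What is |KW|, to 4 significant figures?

36.99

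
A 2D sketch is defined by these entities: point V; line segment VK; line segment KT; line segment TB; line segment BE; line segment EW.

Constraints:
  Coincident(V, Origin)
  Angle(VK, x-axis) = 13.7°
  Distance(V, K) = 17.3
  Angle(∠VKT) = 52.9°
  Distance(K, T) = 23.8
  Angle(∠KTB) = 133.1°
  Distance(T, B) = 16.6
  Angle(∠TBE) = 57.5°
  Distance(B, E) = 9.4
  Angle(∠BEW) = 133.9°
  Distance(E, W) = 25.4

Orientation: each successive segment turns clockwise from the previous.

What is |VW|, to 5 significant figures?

15.595

V is at the origin; VK runs at 13.7° with length 17.3, so K = (16.808, 4.0973). ∠VKT = 52.9° gives KT at -113.40° from the x-axis; with |KT| = 23.8, T = (7.3557, -17.745). ∠KTB = 133.1° gives TB at -160.30° from the x-axis; with |TB| = 16.6, B = (-8.2727, -23.341). ∠TBE = 57.5° gives BE at 77.200° from the x-axis; with |BE| = 9.4, E = (-6.1902, -14.175). ∠BEW = 133.9° gives EW at 31.100° from the x-axis; with |EW| = 25.4, W = (15.559, -1.0547). Then |VW| = |W − V| = 15.595.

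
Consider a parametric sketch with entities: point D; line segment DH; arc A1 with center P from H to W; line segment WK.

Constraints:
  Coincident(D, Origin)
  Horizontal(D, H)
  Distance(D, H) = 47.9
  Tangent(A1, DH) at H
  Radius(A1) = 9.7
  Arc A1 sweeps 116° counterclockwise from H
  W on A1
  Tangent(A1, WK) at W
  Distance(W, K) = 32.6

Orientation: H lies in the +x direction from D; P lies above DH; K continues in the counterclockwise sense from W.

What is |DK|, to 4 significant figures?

60.52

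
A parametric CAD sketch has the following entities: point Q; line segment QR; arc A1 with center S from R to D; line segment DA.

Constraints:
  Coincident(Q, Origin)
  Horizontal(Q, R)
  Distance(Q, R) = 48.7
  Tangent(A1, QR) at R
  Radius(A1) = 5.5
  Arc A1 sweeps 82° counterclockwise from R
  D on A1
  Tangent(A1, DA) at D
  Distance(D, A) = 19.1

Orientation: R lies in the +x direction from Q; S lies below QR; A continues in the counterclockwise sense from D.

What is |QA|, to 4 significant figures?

46.98

Q is at the origin; Q and R share the same y with |QR| = 48.7 and R on the +x side, so R = (48.70, 0.000). Tangency of A1 to QR means the radius SR is perpendicular to QR, so S = R + (0, -5.5) = (48.70, -5.500). On A1, R sits at bearing 90° from S; an 82° counterclockwise sweep puts D at bearing 172°, so D = S + 5.5·(cos 172°, sin 172°) = (43.25, -4.735). Tangency of A1 to DA means the radius SD is perpendicular to DA, so DA runs along (−sin 172°, cos 172°); with |DA| = 19.1, A = (40.60, -23.65). Then |QA| = |A − Q| = 46.98.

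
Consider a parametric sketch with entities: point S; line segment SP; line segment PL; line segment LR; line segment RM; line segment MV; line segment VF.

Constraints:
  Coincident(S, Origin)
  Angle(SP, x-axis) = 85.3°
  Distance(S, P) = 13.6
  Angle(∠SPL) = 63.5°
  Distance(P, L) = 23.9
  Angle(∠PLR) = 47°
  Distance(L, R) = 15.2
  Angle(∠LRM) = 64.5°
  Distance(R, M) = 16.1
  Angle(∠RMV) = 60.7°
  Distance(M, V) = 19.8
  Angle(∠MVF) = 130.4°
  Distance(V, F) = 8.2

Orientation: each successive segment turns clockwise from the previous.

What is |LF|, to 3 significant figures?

9.65

S is at the origin; SP runs at 85.3° with length 13.6, so P = (1.11, 13.6). ∠SPL = 63.5° gives PL at -31.2° from the x-axis; with |PL| = 23.9, L = (21.6, 1.17). ∠PLR = 47.0° gives LR at -164° from the x-axis; with |LR| = 15.2, R = (6.93, -2.97). ∠LRM = 64.5° gives RM at 80.3° from the x-axis; with |RM| = 16.1, M = (9.64, 12.9). ∠RMV = 60.7° gives MV at -39.0° from the x-axis; with |MV| = 19.8, V = (25.0, 0.444). ∠MVF = 130.4° gives VF at -88.6° from the x-axis; with |VF| = 8.2, F = (25.2, -7.75). Then |LF| = |F − L| = 9.65.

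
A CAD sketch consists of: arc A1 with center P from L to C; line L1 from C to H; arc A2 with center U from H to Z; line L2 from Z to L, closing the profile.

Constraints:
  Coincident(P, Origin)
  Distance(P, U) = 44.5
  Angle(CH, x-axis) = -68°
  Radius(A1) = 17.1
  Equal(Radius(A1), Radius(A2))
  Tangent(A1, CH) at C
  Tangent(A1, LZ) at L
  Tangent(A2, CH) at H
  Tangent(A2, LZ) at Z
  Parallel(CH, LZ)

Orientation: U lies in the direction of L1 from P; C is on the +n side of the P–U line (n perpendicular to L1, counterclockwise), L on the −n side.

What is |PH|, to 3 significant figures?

47.7

The slot axis is L1's direction at -68.0°, so u = (cos -68.0°, sin -68.0°) = (0.375, -0.927) and n = (−sin -68.0°, cos -68.0°) = (0.927, 0.375). P is at the origin and U lies 44.5 along u from P, so U = 44.5·u = (16.7, -41.3). Tangency of A1 to both parallel lines with radius 17.1 puts C and L at P ± 17.1·n: C = (15.9, 6.41), L = (-15.9, -6.41). Equal radii place H and Z the same way about U: H = U + 17.1·n = (32.5, -34.9), Z = U − 17.1·n = (0.815, -47.7). Then |PH| = |H − P| = 47.7.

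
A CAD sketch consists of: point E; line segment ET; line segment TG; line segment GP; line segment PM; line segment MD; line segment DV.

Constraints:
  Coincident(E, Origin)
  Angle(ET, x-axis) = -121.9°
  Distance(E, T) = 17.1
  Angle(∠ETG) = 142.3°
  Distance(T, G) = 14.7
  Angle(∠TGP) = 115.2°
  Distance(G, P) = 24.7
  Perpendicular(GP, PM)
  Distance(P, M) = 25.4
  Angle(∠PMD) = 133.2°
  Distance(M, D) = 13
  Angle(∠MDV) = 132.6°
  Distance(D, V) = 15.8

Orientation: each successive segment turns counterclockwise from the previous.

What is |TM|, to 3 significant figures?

33.2

E is at the origin; ET runs at -121.9° with length 17.1, so T = (-9.04, -14.5). ∠ETG = 142.3° gives TG at -84.2° from the x-axis; with |TG| = 14.7, G = (-7.55, -29.1). ∠TGP = 115.2° gives GP at -19.4° from the x-axis; with |GP| = 24.7, P = (15.7, -37.3). The perpendicularity gives PM at right angles to GP, so PM runs at 70.6°; with |PM| = 25.4, M = (24.2, -13.4). Then |TM| = |M − T| = 33.2.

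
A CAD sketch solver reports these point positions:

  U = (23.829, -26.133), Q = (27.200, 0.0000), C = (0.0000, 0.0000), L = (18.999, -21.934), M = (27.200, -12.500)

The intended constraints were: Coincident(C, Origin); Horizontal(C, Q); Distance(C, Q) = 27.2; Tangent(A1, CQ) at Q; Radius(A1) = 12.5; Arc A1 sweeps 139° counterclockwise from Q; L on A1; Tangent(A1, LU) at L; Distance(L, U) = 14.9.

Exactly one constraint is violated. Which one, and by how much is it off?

Distance(L, U) = 14.9 — off by 8.50.

C = (0.00, 0.00) ✓; C.y = 0.00, Q.y = 0.00 ✓; |CQ| = 27.20 ✓; ∠(MQ, QC) = 90.00° ✓; |MQ| = 12.50 ✓; bearing(M→L) − bearing(M→Q) = 139.0° ✓; |ML| = 12.50 ✓; ∠(ML, LU) = 90.00° ✓; |LU| = 6.400 ✗.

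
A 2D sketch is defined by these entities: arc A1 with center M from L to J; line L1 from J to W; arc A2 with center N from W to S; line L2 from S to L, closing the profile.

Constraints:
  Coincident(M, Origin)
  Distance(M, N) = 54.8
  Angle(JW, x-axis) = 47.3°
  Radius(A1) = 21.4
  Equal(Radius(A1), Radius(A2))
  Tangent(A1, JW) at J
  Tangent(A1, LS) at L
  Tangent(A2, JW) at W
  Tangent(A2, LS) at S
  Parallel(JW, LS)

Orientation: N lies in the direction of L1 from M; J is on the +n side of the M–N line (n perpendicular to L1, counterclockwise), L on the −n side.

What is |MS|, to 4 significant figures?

58.83

The slot axis is L1's direction at 47.3°, so u = (cos 47.3°, sin 47.3°) = (0.6782, 0.7349) and n = (−sin 47.3°, cos 47.3°) = (-0.7349, 0.6782). M is at the origin and N lies 54.8 along u from M, so N = 54.8·u = (37.16, 40.27). Tangency of A1 to both parallel lines with radius 21.4 puts J and L at M ± 21.4·n: J = (-15.73, 14.51), L = (15.73, -14.51). Equal radii place W and S the same way about N: W = N + 21.4·n = (21.44, 54.79), S = N − 21.4·n = (52.89, 25.76). Then |MS| = |S − M| = 58.83.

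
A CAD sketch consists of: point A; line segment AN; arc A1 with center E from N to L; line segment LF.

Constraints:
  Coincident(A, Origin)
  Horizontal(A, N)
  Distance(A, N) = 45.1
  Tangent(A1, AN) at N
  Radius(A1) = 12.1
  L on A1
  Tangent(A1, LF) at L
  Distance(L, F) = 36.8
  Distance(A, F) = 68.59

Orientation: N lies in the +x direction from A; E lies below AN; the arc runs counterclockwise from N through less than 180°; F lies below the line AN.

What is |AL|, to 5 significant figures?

37.377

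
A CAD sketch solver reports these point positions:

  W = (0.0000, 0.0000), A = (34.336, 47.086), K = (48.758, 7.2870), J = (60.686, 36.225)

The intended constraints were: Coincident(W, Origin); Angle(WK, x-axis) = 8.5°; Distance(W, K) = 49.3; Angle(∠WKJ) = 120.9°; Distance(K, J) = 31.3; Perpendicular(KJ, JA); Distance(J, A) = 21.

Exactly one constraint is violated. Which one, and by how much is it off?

Distance(J, A) = 21 — off by 7.50.

W = (0.00, 0.00) ✓; WK at 8.500° ✓; |WK| = 49.30 ✓; ∠WKJ = 120.9° ✓; |KJ| = 31.30 ✓; ∠(KJ, JA) = 90.00° ✓; |JA| = 28.50 ✗.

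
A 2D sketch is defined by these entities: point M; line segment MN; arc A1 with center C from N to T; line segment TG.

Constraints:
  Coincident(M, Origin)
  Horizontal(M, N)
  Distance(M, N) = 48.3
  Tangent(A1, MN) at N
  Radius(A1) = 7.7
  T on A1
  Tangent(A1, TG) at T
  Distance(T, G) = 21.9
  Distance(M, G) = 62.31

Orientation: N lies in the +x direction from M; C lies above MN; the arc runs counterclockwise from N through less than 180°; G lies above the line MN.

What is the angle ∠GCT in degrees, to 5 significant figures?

70.628°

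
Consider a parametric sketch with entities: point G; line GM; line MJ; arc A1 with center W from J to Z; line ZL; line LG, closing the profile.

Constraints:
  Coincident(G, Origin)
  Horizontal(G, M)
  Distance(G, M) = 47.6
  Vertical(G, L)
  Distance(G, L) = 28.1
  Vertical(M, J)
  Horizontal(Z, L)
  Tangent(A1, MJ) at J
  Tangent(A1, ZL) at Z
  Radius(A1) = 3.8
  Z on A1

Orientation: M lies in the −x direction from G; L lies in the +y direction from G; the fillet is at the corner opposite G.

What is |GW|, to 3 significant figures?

50.1

G is at the origin; G and M share the same y with |GM| = 47.6 and M on the −x side, so M = (-47.6, 0.00). GL is vertical with |GL| = 28.1 and L on the +y side, so L = (0.00, 28.1). The virtual corner opposite G is at (-47.6, 28.1). The tangent condition forces WJ to be normal to MJ and tangency of A1 to ZL means the radius WZ is perpendicular to ZL, with radius 3.8, so the center W sits 3.8 in from both sides at W = (-43.8, 24.3). Then |GW| = |W − G| = 50.1.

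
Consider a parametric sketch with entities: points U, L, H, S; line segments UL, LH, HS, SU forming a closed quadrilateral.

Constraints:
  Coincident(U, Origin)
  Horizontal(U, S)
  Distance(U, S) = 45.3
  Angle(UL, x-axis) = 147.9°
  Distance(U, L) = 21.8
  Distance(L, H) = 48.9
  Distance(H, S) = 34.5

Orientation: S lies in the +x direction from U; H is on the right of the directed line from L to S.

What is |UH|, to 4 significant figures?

27.66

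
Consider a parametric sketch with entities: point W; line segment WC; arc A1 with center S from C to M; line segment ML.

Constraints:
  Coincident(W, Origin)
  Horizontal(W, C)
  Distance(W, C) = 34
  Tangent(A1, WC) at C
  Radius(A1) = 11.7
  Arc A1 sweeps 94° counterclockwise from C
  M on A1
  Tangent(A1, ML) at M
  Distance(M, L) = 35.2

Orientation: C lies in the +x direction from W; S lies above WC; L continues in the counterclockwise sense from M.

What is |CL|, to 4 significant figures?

48.51

On A1, C sits at bearing -90° from S; a 94° counterclockwise sweep puts M at bearing 4°, so M = S + 11.7·(cos 4°, sin 4°) = (45.67, 12.52). The tangent condition forces SM to be normal to ML, so ML runs along (−sin 4°, cos 4°); with |ML| = 35.2, L = (43.22, 47.63). Then |CL| = |L − C| = 48.51.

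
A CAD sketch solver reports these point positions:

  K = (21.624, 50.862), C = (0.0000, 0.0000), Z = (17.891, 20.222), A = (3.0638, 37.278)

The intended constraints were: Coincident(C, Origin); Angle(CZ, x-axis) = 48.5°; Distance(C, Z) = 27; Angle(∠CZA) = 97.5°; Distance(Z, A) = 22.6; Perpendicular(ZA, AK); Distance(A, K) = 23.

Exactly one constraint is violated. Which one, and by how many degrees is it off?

Perpendicular(ZA, AK) — off by 4.80°.

C = (0.00, 0.00) ✓; CZ at 48.50° ✓; |CZ| = 27.00 ✓; ∠CZA = 97.50° ✓; |ZA| = 22.60 ✓; ∠(ZA, AK) = 94.80° ✗; |AK| = 23.00 ✓.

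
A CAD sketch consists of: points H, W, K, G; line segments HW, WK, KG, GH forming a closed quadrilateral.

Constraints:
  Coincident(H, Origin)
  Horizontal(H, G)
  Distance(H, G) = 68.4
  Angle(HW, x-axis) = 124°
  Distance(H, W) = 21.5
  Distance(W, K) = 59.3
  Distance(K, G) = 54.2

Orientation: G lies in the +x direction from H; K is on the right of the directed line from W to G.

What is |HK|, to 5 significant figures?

37.830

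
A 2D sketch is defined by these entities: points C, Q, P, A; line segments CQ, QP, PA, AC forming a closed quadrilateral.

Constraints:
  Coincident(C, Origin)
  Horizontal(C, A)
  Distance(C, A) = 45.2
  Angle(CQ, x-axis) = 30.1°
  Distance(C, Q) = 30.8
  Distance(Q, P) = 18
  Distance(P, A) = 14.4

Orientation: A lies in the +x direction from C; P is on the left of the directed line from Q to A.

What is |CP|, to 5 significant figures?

46.878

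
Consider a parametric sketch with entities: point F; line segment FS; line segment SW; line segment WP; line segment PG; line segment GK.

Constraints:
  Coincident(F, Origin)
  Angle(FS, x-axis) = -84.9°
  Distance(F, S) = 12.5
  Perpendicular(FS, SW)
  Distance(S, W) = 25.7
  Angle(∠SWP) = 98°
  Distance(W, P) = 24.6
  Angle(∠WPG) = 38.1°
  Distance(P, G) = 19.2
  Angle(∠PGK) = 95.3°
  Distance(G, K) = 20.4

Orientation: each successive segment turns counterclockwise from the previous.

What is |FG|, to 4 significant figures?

15.36

F is at the origin; FS runs at -84.9° with length 12.5, so S = (1.111, -12.45). FS ⟂ SW, so SW runs at 5.100°; with |SW| = 25.7, W = (26.71, -10.17). ∠SWP = 98.0° gives WP at 87.10° from the x-axis; with |WP| = 24.6, P = (27.95, 14.40). ∠WPG = 38.1° gives PG at -131.0° from the x-axis; with |PG| = 19.2, G = (15.36, -0.08786). Then |FG| = |G − F| = 15.36.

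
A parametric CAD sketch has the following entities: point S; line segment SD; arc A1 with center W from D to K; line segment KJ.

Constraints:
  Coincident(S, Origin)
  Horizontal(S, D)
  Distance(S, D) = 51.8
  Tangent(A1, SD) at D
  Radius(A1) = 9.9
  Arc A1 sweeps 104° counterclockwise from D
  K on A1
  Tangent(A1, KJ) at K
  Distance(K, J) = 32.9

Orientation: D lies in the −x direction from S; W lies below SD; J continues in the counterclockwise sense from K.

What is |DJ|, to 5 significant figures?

44.248

On A1, D sits at bearing 90° from W; a 104° counterclockwise sweep puts K at bearing 194°, so K = W + 9.9·(cos 194°, sin 194°) = (-61.406, -12.295). The tangent condition forces WK to be normal to KJ, so KJ runs along (−sin 194°, cos 194°); with |KJ| = 32.9, J = (-53.447, -44.218). Then |DJ| = |J − D| = 44.248.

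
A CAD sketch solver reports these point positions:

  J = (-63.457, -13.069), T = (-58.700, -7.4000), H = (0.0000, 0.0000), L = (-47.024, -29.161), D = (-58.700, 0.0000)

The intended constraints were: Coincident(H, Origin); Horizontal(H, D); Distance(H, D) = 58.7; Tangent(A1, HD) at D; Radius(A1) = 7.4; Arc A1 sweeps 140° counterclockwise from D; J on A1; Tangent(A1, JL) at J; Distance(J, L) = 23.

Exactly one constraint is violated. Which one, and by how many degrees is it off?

Tangent(A1, JL) at J — off by 4.40°.

H = (0.00, 0.00) ✓; H.y = 0.00, D.y = 0.00 ✓; |HD| = 58.70 ✓; ∠(TD, DH) = 90.00° ✓; |TD| = 7.400 ✓; bearing(T→J) − bearing(T→D) = 140.0° ✓; |TJ| = 7.400 ✓; ∠(TJ, JL) = 94.40° ✗; |JL| = 23.00 ✓.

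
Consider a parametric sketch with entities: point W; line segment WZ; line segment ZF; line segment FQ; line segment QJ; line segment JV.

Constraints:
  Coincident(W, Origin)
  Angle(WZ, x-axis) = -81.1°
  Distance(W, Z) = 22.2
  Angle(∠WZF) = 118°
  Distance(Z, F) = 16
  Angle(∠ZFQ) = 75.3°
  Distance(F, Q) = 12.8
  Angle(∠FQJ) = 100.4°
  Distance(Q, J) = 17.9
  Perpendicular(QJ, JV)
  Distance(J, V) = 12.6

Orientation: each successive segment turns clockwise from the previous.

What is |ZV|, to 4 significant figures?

4.424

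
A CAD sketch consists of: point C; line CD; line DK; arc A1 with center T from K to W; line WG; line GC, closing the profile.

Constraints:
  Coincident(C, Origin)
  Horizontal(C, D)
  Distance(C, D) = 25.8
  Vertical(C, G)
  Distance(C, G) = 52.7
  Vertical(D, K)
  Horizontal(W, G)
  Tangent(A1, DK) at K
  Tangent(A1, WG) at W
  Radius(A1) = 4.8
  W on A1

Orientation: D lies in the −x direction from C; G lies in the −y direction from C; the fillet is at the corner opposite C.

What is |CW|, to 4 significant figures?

56.73

The virtual corner opposite C is at (-25.80, -52.70). A1 meets DK tangentially, so TK is at right angles to DK and since A1 is tangent to WG there, TW ⟂ WG, with radius 4.8, so the center T sits 4.8 in from both sides at T = (-21.00, -47.90). That places the tangent points at K = (-25.80, -47.90) on DK and W = (-21.00, -52.70) on WG. Then |CW| = |W − C| = 56.73.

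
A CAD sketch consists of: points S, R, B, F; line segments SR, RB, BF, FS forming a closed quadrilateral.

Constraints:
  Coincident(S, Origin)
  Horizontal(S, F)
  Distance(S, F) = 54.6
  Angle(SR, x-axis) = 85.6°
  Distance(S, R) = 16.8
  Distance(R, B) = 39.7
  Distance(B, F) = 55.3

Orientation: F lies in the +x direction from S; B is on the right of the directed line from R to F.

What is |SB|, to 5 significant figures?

23.230

S is at the origin; SF is horizontal with |SF| = 54.6 and F in +x, so F = (54.6, 0). SR runs at 85.6° with |SR| = 16.8, so R = (1.2889, 16.750). B is determined by |RB| = 39.7 and |BF| = 55.3 together: it lies at the intersection of circle(R, 39.7) and circle(F, 55.3). With |RF| = 55.881, the foot of the radical line on RF is 14.680 from R and the perpendicular offset is √(39.7² − 14.680²) = 36.886. Taking the right-of-RF solution: B = (4.2370, -22.840).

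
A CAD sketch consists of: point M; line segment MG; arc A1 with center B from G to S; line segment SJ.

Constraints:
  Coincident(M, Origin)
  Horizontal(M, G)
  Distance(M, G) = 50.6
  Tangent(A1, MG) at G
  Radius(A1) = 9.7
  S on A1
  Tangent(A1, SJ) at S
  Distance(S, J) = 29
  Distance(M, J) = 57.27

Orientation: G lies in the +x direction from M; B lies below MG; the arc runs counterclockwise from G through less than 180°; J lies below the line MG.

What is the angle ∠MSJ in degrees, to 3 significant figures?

106°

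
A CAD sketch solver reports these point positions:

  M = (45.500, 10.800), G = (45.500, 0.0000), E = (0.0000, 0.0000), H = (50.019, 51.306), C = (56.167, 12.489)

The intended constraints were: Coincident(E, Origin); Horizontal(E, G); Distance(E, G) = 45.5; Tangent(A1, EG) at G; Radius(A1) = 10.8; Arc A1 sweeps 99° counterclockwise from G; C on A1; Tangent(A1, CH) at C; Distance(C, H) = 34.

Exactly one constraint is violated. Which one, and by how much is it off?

Distance(C, H) = 34 — off by 5.30.

E = (0.00, 0.00) ✓; E.y = 0.00, G.y = 0.00 ✓; |EG| = 45.50 ✓; ∠(MG, GE) = 90.00° ✓; |MG| = 10.80 ✓; bearing(M→C) − bearing(M→G) = 99.00° ✓; |MC| = 10.80 ✓; ∠(MC, CH) = 90.00° ✓; |CH| = 39.30 ✗.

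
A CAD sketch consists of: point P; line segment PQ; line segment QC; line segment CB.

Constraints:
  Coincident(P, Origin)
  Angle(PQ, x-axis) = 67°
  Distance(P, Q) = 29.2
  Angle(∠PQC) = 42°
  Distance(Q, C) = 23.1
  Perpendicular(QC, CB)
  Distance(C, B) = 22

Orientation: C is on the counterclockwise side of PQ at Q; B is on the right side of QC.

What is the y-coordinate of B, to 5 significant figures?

37.055

P is at the origin; PQ runs at 67.0° with length 29.2, so Q = 29.2·(cos 67.0°, sin 67.0°) = (11.409, 26.879). ∠PQC = 42.0°, so QC runs at 67.0° + (180° − 42.0°) = 205.00° from the x-axis; with |QC| = 23.1, C = Q + 23.1·(cos 205.00°, sin 205.00°) = (-9.5264, 17.116). QC ⟂ CB; with |CB| = 22.0 on the right of QC, B = C + 22.0·(-0.42262, 0.90631) = (-18.824, 37.055). So B.y = 37.055.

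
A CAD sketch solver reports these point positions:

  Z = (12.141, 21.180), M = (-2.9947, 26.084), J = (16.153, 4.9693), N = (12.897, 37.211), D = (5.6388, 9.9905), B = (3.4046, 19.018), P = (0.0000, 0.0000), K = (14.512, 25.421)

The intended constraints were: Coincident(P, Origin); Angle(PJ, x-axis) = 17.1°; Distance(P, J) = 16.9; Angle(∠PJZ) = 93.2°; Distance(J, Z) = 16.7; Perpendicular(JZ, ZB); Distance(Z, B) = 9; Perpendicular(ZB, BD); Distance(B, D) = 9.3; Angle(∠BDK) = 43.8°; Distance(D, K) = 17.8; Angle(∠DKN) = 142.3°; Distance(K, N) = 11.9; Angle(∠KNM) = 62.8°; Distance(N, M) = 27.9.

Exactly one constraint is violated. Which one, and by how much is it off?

Distance(N, M) = 27.9 — off by 8.50.

P = (0.00, 0.00) ✓; PJ at 17.10° ✓; |PJ| = 16.90 ✓; ∠PJZ = 93.20° ✓; |JZ| = 16.70 ✓; ∠(JZ, ZB) = 90.00° ✓; |ZB| = 9.000 ✓; ∠(ZB, BD) = 90.00° ✓; |BD| = 9.300 ✓; ∠BDK = 43.80° ✓; |DK| = 17.80 ✓; ∠DKN = 142.3° ✓; |KN| = 11.90 ✓; ∠KNM = 62.80° ✓; |NM| = 19.40 ✗.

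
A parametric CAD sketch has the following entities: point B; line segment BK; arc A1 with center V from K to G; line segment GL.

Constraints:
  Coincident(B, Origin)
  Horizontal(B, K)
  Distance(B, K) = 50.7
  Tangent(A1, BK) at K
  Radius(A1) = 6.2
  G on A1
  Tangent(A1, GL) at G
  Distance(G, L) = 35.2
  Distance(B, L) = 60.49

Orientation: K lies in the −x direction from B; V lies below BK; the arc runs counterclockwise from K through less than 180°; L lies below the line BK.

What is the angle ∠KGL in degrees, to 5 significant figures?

124.73°

B is at the origin; BK is horizontal with |BK| = 50.7 and K on the −x side, so K = (-50.700, 0.0000). The tangent condition forces VK to be normal to BK, so V = K + (0, -6.2) = (-50.700, -6.2000). Since VG ⟂ GL (tangency), |VL| = √(6.2² + 35.2²) = 35.742 regardless of where G sits on A1. So L lies on both circle(B, 60.49) and circle(V, 35.742); the below-BK intersection is L = (-44.161, -41.339). G is the foot of the tangent from L: G = (-56.506, -8.3745).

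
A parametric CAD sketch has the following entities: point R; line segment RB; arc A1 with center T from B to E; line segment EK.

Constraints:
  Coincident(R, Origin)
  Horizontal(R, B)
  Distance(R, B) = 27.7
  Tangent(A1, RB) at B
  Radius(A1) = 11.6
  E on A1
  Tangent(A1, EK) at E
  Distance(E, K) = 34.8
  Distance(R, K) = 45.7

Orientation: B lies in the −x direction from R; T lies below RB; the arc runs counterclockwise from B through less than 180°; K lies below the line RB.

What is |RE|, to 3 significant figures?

41.0

R is at the origin; RB is horizontal with |RB| = 27.7 and B on the −x side, so B = (-27.7, 0.00). A1 meets RB tangentially, so TB is at right angles to RB, so T = B + (0, -11.6) = (-27.7, -11.6). Since TE ⟂ EK (tangency), |TK| = √(11.6² + 34.8²) = 36.7 regardless of where E sits on A1. So K lies on both circle(R, 45.7) and circle(T, 36.7); the below-RB intersection is K = (-11.1, -44.3). E is the foot of the tangent from K: E = (-35.9, -19.8).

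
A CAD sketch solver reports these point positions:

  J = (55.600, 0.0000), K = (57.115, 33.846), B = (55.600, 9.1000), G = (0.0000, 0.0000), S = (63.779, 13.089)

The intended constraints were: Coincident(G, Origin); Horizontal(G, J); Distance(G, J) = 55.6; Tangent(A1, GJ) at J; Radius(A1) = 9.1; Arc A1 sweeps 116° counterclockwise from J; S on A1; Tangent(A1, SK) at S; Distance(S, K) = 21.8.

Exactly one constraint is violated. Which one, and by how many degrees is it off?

Tangent(A1, SK) at S — off by 8.20°.

G = (0.00, 0.00) ✓; G.y = 0.00, J.y = 0.00 ✓; |GJ| = 55.60 ✓; ∠(BJ, JG) = 90.00° ✓; |BJ| = 9.100 ✓; bearing(B→S) − bearing(B→J) = 116.0° ✓; |BS| = 9.100 ✓; ∠(BS, SK) = 98.20° ✗; |SK| = 21.80 ✓.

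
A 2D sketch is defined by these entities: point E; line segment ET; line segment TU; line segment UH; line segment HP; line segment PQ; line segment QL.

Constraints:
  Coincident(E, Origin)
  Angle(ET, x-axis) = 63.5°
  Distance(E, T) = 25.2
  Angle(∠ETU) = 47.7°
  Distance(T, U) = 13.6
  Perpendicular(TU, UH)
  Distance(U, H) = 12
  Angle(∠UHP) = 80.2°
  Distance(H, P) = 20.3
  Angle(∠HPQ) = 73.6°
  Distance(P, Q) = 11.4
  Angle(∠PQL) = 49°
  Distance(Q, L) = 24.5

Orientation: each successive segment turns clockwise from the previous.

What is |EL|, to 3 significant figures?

9.12

E is at the origin; ET runs at 63.5° with length 25.2, so T = (11.2, 22.6). ∠ETU = 47.7° gives TU at -68.8° from the x-axis; with |TU| = 13.6, U = (16.2, 9.87). The perpendicularity gives UH at right angles to TU, so UH runs at -159°; with |UH| = 12.0, H = (4.97, 5.53). ∠UHP = 80.2° gives HP at 101° from the x-axis; with |HP| = 20.3, P = (0.962, 25.4). ∠HPQ = 73.6° gives PQ at -5.00° from the x-axis; with |PQ| = 11.4, Q = (12.3, 24.4). ∠PQL = 49.0° gives QL at -136° from the x-axis; with |QL| = 24.5, L = (-5.31, 7.42). Then |EL| = |L − E| = 9.12.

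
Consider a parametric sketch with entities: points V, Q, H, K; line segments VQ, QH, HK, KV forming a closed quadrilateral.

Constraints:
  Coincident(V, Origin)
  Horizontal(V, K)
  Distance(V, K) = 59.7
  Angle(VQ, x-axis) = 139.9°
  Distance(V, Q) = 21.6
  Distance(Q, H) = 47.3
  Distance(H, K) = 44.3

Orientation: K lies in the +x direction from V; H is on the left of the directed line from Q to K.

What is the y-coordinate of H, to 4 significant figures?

30.65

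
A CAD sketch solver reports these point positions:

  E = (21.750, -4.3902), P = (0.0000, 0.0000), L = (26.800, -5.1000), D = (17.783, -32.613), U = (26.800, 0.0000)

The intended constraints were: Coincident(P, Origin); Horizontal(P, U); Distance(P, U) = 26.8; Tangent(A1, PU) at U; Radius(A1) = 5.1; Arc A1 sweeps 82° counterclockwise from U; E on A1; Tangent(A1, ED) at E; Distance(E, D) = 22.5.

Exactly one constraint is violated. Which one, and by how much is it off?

Distance(E, D) = 22.5 — off by 6.00.

P = (0.00, 0.00) ✓; P.y = 0.00, U.y = 0.00 ✓; |PU| = 26.80 ✓; ∠(LU, UP) = 90.00° ✓; |LU| = 5.100 ✓; bearing(L→E) − bearing(L→U) = 82.00° ✓; |LE| = 5.100 ✓; ∠(LE, ED) = 90.00° ✓; |ED| = 28.50 ✗.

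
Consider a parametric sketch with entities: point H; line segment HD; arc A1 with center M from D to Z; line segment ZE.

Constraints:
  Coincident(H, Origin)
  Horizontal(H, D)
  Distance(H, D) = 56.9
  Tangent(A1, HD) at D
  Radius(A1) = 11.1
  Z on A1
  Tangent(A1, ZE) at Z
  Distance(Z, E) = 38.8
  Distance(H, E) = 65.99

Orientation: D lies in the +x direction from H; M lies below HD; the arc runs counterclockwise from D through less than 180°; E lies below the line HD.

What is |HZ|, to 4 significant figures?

47.01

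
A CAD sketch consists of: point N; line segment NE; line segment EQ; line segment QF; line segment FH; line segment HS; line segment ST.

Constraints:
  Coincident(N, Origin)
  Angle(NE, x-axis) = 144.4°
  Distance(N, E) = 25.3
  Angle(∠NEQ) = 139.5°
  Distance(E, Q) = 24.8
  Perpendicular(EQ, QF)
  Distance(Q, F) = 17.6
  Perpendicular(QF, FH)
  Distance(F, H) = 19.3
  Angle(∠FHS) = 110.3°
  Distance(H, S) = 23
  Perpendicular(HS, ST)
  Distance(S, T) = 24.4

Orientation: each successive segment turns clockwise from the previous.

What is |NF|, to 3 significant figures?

44.1

N is at the origin; NE runs at 144.4° with length 25.3, so E = (-20.6, 14.7). ∠NEQ = 139.5° gives EQ at 104° from the x-axis; with |EQ| = 24.8, Q = (-26.5, 38.8). The perpendicularity gives QF at right angles to EQ, so QF runs at 13.9°; with |QF| = 17.6, F = (-9.44, 43.0). Then |NF| = |F − N| = 44.1.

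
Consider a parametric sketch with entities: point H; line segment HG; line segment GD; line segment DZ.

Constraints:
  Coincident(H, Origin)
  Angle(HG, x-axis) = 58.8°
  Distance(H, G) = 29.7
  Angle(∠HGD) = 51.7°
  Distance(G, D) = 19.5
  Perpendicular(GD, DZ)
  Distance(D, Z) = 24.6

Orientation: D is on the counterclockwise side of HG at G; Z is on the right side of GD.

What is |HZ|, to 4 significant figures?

47.92

∠HGD = 51.7°, so GD runs at 58.8° + (180° − 51.7°) = 187.1° from the x-axis; with |GD| = 19.5, D = G + 19.5·(cos 187.1°, sin 187.1°) = (-3.965, 22.99). GD ⟂ DZ; with |DZ| = 24.6 on the right of GD, Z = D + 24.6·(-0.1236, 0.9923) = (-7.006, 47.41). Then |HZ| = |Z − H| = 47.92.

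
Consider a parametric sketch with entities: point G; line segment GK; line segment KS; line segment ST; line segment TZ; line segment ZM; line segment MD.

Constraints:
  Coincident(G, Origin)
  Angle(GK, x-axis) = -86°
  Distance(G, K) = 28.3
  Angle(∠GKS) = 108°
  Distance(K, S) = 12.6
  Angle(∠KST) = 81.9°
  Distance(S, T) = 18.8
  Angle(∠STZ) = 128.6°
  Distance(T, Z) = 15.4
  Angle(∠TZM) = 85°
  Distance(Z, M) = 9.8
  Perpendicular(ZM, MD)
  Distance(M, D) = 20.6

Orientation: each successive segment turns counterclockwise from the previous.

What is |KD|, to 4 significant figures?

14.08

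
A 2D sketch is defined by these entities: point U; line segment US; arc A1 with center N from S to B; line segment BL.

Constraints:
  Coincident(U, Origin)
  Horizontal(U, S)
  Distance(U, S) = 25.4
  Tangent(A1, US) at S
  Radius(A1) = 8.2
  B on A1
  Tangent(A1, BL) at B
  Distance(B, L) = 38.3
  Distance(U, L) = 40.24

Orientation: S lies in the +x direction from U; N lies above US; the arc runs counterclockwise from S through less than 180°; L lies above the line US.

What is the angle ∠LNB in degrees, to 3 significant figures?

77.9°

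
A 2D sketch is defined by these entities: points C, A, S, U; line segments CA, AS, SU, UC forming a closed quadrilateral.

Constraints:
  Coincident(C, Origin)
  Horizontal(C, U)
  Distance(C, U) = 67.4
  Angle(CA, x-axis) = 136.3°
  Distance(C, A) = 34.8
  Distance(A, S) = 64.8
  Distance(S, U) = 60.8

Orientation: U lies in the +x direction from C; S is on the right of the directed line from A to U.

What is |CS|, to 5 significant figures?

31.065

Checks: |AS| = 64.80 ✓; |SU| = 60.80 ✓.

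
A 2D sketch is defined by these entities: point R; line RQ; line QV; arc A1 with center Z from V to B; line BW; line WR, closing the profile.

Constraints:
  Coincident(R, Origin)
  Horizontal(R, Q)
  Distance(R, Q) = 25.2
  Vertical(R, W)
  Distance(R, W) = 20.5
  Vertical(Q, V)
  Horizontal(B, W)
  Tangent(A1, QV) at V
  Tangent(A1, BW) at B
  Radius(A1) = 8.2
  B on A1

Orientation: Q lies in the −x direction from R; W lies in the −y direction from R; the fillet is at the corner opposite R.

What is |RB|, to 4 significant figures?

26.63

The virtual corner opposite R is at (-25.20, -20.50). Since A1 is tangent to QV there, ZV ⟂ QV and the tangent condition forces ZB to be normal to BW, with radius 8.2, so the center Z sits 8.2 in from both sides at Z = (-17.00, -12.30). That places the tangent points at V = (-25.20, -12.30) on QV and B = (-17.00, -20.50) on BW. Then |RB| = |B − R| = 26.63.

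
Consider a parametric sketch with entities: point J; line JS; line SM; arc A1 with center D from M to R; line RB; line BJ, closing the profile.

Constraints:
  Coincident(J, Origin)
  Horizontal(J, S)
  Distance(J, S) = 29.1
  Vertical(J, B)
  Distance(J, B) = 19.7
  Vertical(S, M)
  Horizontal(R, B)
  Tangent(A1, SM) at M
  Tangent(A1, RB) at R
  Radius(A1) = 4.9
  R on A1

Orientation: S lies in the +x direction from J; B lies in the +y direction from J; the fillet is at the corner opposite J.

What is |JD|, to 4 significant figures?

28.37

JB is vertical with |JB| = 19.7 and B on the +y side, so B = (0.000, 19.70). The virtual corner opposite J is at (29.10, 19.70). Since A1 is tangent to SM there, DM ⟂ SM and the tangent condition forces DR to be normal to RB, with radius 4.9, so the center D sits 4.9 in from both sides at D = (24.20, 14.80). Then |JD| = |D − J| = 28.37.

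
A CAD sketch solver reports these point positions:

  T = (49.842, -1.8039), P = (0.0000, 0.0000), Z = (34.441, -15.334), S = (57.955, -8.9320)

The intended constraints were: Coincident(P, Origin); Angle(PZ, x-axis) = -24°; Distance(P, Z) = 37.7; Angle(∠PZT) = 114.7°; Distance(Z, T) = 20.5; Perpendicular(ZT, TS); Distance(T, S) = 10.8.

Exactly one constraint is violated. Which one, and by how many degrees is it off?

Perpendicular(ZT, TS) — off by 7.40°.

P = (0.00, 0.00) ✓; PZ at -24.00° ✓; |PZ| = 37.70 ✓; ∠PZT = 114.7° ✓; |ZT| = 20.50 ✓; ∠(ZT, TS) = 82.60° ✗; |TS| = 10.80 ✓.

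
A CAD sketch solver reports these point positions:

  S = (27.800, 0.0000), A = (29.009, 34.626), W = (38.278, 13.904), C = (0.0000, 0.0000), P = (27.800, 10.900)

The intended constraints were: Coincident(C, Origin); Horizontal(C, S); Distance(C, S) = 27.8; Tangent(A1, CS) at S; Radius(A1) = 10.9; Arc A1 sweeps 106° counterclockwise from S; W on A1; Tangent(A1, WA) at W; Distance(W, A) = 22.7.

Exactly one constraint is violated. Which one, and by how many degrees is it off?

Tangent(A1, WA) at W — off by 8.10°.

C = (0.00, 0.00) ✓; C.y = 0.00, S.y = 0.00 ✓; |CS| = 27.80 ✓; ∠(PS, SC) = 90.00° ✓; |PS| = 10.90 ✓; bearing(P→W) − bearing(P→S) = 106.0° ✓; |PW| = 10.90 ✓; ∠(PW, WA) = 81.90° ✗; |WA| = 22.70 ✓.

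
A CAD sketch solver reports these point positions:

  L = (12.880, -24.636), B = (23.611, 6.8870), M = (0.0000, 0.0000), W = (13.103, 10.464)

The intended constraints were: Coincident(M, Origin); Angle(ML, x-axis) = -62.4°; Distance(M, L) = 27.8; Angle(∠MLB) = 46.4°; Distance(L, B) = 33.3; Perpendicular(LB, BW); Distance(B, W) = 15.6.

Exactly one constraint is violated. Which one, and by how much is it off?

Distance(B, W) = 15.6 — off by 4.50.

M = (0.00, 0.00) ✓; ML at -62.40° ✓; |ML| = 27.80 ✓; ∠MLB = 46.40° ✓; |LB| = 33.30 ✓; ∠(LB, BW) = 90.00° ✓; |BW| = 11.10 ✗.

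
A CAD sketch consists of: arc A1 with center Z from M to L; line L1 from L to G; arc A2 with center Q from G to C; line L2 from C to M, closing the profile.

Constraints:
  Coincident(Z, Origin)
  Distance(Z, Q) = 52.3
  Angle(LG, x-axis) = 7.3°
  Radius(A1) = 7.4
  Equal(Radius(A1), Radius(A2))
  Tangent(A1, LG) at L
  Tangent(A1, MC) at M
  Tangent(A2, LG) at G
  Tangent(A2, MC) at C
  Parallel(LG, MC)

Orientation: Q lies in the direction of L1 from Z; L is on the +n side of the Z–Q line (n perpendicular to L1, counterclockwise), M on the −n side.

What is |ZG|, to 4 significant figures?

52.82

The slot axis is L1's direction at 7.3°, so u = (cos 7.3°, sin 7.3°) = (0.9919, 0.1271) and n = (−sin 7.3°, cos 7.3°) = (-0.1271, 0.9919). Z is at the origin and Q lies 52.3 along u from Z, so Q = 52.3·u = (51.88, 6.645). Tangency of A1 to both parallel lines with radius 7.4 puts L and M at Z ± 7.4·n: L = (-0.9403, 7.340), M = (0.9403, -7.340). Equal radii place G and C the same way about Q: G = Q + 7.4·n = (50.94, 13.99), C = Q − 7.4·n = (52.82, -0.6945). Then |ZG| = |G − Z| = 52.82.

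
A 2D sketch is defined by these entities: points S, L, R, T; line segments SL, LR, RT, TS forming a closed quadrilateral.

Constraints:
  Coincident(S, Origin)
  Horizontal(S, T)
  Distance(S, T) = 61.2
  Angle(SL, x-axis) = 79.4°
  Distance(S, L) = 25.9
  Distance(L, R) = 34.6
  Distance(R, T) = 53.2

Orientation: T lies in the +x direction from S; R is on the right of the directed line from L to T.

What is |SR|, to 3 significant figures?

12.5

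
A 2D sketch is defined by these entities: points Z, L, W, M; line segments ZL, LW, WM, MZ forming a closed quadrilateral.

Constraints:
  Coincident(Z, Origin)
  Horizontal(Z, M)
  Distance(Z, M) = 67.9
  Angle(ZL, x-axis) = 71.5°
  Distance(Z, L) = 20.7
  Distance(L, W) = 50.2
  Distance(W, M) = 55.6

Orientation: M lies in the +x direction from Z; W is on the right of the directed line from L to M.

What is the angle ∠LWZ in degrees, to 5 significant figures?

19.423°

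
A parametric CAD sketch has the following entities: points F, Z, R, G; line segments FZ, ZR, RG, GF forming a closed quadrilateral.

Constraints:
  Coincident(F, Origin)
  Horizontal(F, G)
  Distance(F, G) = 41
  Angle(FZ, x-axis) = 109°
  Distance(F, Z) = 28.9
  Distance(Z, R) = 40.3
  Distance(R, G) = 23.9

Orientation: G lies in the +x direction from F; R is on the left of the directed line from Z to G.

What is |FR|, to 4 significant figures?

37.26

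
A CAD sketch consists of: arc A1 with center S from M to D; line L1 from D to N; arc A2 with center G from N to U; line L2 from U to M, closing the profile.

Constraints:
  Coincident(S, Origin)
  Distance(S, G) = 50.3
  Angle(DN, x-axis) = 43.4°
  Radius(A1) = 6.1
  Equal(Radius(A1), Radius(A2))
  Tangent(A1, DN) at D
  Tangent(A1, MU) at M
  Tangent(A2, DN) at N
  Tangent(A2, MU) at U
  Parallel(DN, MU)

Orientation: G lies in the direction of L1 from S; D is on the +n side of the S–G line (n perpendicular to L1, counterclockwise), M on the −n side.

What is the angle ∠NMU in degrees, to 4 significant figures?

13.63°

Tangency of A1 to both parallel lines with radius 6.1 puts D and M at S ± 6.1·n: D = (-4.191, 4.432), M = (4.191, -4.432). Equal radii place N and U the same way about G: N = G + 6.1·n = (32.36, 38.99), U = G − 6.1·n = (40.74, 30.13). Then cos ∠NMU = MN·MU / (|MN||MU|), giving 13.63°.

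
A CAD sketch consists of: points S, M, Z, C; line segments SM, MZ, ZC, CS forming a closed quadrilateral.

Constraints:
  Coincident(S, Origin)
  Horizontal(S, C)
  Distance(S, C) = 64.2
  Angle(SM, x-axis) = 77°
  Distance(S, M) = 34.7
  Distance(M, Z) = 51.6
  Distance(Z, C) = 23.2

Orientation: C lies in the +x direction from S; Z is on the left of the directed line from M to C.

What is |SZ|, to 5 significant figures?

62.290

S is at the origin; S and C share the same y with |SC| = 64.2 and C in +x, so C = (64.2, 0). SM runs at 77.0° with |SM| = 34.7, so M = (7.8058, 33.811). Z is determined by |MZ| = 51.6 and |ZC| = 23.2 together: it lies at the intersection of circle(M, 51.6) and circle(C, 23.2). With |MC| = 65.753, the foot of the radical line on MC is 49.030 from M and the perpendicular offset is √(51.6² − 49.030²) = 16.081. Taking the left-of-MC solution: Z = (58.126, 22.391).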